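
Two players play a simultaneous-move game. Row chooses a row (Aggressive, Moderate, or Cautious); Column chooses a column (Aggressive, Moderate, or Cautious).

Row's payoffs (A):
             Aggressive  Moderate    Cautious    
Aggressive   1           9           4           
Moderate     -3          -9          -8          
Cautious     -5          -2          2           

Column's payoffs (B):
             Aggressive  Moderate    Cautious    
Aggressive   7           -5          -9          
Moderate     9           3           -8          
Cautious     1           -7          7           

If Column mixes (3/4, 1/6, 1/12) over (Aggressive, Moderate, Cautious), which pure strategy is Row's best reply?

Aggressive

Compute Row's expected payoff from each pure strategy against the given mix.
Aggressive: (3/4)·1 + (1/6)·9 + (1/12)·4 = 31/12
Moderate: (3/4)·(-3) + (1/6)·(-9) + (1/12)·(-8) = -53/12
Cautious: (3/4)·(-5) + (1/6)·(-2) + (1/12)·2 = -47/12
Highest expected payoff is 31/12, from Aggressive.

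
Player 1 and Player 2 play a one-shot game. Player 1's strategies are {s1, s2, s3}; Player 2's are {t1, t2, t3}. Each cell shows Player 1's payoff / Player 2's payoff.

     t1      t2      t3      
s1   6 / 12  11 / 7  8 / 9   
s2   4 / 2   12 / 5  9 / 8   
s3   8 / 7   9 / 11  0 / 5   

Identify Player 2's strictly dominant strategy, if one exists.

Check whether one of Player 2's strategies beats all alternatives regardless of what the opponent does.
t1 is not dominant: against s2, t2 gives 5 > 2.
t2 is not dominant: against s1, t1 gives 12 > 7.
t3 is not dominant: against s1, t1 gives 12 > 9.
No single strategy is best against every opponent action.

None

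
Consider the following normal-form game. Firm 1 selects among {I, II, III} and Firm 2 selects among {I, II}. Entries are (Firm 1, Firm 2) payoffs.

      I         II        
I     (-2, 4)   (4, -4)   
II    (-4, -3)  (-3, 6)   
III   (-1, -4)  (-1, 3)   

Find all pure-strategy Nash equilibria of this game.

No pure-strategy Nash equilibrium

Check mutual best responses: a cell is a NE iff neither player can gain by unilaterally deviating.
Firm 1's best responses — vs I: III (payoff -1); vs II: I (payoff 4).
Firm 2's best responses — vs I: I (payoff 4); vs II: II (payoff 6); vs III: II (payoff 3).
No cell has both players best-responding. For instance, Firm 1's best reply to I is III, but against III Firm 2 prefers II over I.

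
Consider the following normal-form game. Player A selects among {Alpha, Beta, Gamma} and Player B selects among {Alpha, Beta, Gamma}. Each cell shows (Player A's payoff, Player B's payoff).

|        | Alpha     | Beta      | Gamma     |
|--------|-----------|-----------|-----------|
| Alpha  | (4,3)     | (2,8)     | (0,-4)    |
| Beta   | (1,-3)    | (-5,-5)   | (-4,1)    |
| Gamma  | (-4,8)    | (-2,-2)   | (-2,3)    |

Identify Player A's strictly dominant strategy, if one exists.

Alpha

A strategy is strictly dominant if it gives Player A a strictly higher payoff than every other strategy, against every choice by the opponent.
Alpha strictly dominates: vs Alpha: 4 > each of {1, -4}; vs Beta: 2 > each of {-5, -2}; vs Gamma: 0 > each of {-4, -2}.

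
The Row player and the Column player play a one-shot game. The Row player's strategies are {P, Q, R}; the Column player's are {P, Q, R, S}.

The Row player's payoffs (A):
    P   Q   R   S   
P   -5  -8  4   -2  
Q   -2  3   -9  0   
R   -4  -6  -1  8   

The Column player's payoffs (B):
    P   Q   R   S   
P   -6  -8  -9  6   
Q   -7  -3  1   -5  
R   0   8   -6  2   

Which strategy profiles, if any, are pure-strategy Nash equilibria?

No pure-strategy Nash equilibrium

A profile is a Nash equilibrium when each player is best-responding to the other.
The Row player's best responses — vs P: Q (payoff -2); vs Q: Q (payoff 3); vs R: P (payoff 4); vs S: R (payoff 8).
The Column player's best responses — vs P: S (payoff 6); vs Q: R (payoff 1); vs R: Q (payoff 8).
No cell has both players best-responding. For instance, the Row player's best reply to Q is Q, but against Q the Column player prefers R over Q.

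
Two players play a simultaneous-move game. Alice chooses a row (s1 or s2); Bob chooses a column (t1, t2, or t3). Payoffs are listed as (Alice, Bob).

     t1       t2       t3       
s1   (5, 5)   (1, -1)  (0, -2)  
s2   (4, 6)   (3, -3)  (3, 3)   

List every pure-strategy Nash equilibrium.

Check mutual best responses: a cell is a NE iff neither player can gain by unilaterally deviating.
Alice's best responses — vs t1: s1 (payoff 5); vs t2: s2 (payoff 3); vs t3: s2 (payoff 3).
Bob's best responses — vs s1: t1 (payoff 5); vs s2: t1 (payoff 6).
The only mutual best response is (s1, t1); neither player gains by switching there.

(s1, t1)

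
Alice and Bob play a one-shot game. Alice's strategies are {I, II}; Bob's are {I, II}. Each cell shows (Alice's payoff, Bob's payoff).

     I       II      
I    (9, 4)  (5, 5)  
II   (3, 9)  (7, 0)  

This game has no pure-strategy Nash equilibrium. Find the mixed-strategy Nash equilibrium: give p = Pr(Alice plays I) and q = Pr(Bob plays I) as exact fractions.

In a mixed NE each player is indifferent between their pure strategies, so the opponent's mix sets the indifference.
Bob indifferent between I and II: p·4 + (1−p)·9 = p·5 + (1−p)·0 ⟹ 9 + (-5)p = 0 + 5p ⟹ p = 9/10.
Alice indifferent between I and II: q·9 + (1−q)·5 = q·3 + (1−q)·7 ⟹ 5 + 4q = 7 + (-4)q ⟹ q = 1/4.

p = 9/10, q = 1/4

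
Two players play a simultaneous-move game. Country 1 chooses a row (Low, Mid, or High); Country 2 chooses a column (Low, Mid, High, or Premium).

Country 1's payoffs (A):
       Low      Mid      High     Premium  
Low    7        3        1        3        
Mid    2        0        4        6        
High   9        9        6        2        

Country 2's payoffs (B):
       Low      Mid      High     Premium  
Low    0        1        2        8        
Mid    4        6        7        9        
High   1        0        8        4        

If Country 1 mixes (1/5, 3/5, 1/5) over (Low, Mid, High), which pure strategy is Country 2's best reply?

Country 2's best reply maximizes expected payoff against the mix.
Low: (1/5)·0 + (3/5)·4 + (1/5)·1 = 13/5
Mid: (1/5)·1 + (3/5)·6 + (1/5)·0 = 19/5
High: (1/5)·2 + (3/5)·7 + (1/5)·8 = 31/5
Premium: (1/5)·8 + (3/5)·9 + (1/5)·4 = 39/5
Highest expected payoff is 39/5, from Premium.

Premium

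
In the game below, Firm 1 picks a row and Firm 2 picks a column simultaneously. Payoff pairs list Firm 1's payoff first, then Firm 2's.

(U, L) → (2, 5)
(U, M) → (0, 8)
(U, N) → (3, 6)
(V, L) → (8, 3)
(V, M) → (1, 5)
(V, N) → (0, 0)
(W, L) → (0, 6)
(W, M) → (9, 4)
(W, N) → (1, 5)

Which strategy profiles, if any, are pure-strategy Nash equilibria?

Find each player's best response to every opponent strategy; NE are the intersections.
Firm 1's best responses — vs L: V (payoff 8); vs M: W (payoff 9); vs N: U (payoff 3).
Firm 2's best responses — vs U: M (payoff 8); vs V: M (payoff 5); vs W: L (payoff 6).
No cell has both players best-responding. For instance, Firm 1's best reply to N is U, but against U Firm 2 prefers M over N.

There is no pure-strategy Nash equilibrium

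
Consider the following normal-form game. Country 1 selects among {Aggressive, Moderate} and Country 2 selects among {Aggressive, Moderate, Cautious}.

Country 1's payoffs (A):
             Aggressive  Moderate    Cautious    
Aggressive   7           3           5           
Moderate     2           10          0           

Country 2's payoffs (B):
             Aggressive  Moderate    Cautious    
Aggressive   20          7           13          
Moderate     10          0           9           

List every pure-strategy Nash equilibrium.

Check mutual best responses: a cell is a NE iff neither player can gain by unilaterally deviating.
Country 1's best responses — vs Aggressive: Aggressive (payoff 7); vs Moderate: Moderate (payoff 10); vs Cautious: Aggressive (payoff 5).
Country 2's best responses — vs Aggressive: Aggressive (payoff 20); vs Moderate: Aggressive (payoff 10).
The only mutual best response is (Aggressive, Aggressive); neither player gains by switching there.

(Aggressive, Aggressive)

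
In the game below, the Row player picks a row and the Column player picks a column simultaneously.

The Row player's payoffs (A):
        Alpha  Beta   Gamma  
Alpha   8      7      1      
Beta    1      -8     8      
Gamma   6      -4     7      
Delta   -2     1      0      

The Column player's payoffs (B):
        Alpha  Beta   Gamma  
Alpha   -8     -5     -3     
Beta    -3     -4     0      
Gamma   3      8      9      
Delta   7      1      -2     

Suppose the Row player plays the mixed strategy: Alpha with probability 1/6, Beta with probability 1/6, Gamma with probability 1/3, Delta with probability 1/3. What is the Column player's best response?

Gamma

Compute the Column player's expected payoff from each pure strategy against the given mix.
Alpha: (1/6)·(-8) + (1/6)·(-3) + (1/3)·3 + (1/3)·7 = 3/2
Beta: (1/6)·(-5) + (1/6)·(-4) + (1/3)·8 + (1/3)·1 = 3/2
Gamma: (1/6)·(-3) + (1/6)·0 + (1/3)·9 + (1/3)·(-2) = 11/6
Highest expected payoff is 11/6, from Gamma.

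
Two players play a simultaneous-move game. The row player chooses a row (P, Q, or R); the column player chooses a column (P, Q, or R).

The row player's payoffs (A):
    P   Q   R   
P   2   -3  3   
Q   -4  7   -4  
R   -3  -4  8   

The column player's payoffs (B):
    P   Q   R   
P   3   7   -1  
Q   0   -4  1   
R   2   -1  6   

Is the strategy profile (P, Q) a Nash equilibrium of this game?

Holding the column player at Q: the row player gets -3 from P but could get 7 by switching to Q. The row player has a profitable deviation.

No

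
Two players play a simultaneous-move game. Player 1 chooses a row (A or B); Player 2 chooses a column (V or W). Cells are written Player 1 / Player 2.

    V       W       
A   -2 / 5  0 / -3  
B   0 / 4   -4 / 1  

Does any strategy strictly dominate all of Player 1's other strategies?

No strictly dominant strategy

Check whether one of Player 1's strategies beats all alternatives regardless of what the opponent does.
A is not dominant: against V, B gives 0 > -2.
B is not dominant: against W, A gives 0 > -4.
No single strategy is best against every opponent action.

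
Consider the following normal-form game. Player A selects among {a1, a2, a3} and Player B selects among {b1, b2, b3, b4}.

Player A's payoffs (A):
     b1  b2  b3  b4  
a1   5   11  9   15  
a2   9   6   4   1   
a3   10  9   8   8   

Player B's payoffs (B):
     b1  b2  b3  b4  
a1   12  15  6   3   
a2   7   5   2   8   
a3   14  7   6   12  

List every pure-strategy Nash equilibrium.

(a1, b2) and (a3, b1)

Check mutual best responses: a cell is a NE iff neither player can gain by unilaterally deviating.
Player A's best responses — vs b1: a3 (payoff 10); vs b2: a1 (payoff 11); vs b3: a1 (payoff 9); vs b4: a1 (payoff 15).
Player B's best responses — vs a1: b2 (payoff 15); vs a2: b4 (payoff 8); vs a3: b1 (payoff 14).
Mutual best responses occur at (a1, b2) and (a3, b1); at each, neither player gains by switching.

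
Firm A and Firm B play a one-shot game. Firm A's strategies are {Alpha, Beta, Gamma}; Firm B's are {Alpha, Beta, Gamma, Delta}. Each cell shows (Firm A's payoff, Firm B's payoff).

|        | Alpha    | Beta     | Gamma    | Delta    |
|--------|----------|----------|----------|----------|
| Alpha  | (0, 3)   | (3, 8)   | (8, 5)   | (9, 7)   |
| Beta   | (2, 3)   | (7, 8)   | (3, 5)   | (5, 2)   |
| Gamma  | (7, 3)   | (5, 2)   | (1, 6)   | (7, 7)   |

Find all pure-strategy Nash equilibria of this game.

(Beta, Beta)

A profile is a Nash equilibrium when each player is best-responding to the other.
Firm A's best responses — vs Alpha: Gamma (payoff 7); vs Beta: Beta (payoff 7); vs Gamma: Alpha (payoff 8); vs Delta: Alpha (payoff 9).
Firm B's best responses — vs Alpha: Beta (payoff 8); vs Beta: Beta (payoff 8); vs Gamma: Delta (payoff 7).
The only mutual best response is (Beta, Beta); neither player gains by switching there.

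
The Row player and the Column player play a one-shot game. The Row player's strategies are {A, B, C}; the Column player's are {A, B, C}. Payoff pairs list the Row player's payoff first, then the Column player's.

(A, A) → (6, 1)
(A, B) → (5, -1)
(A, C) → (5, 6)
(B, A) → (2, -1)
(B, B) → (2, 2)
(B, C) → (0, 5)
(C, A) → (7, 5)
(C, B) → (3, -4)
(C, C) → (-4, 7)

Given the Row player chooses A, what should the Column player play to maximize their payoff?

C

With the Row player fixed at A, the Column player's payoffs are: A → 1, B → -1, C → 6.
The maximum is 6, achieved by C.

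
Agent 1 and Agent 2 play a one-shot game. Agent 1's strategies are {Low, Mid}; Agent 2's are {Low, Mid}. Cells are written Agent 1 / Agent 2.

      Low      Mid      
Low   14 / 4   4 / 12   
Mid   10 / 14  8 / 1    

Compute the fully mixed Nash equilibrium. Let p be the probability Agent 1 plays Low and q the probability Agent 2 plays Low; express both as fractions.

p = 13/21, q = 1/2

In a mixed NE each player is indifferent between their pure strategies, so the opponent's mix sets the indifference.
Agent 2 indifferent between Low and Mid: p·4 + (1−p)·14 = p·12 + (1−p)·1 ⟹ 14 + (-10)p = 1 + 11p ⟹ p = 13/21.
Agent 1 indifferent between Low and Mid: q·14 + (1−q)·4 = q·10 + (1−q)·8 ⟹ 4 + 10q = 8 + 2q ⟹ q = 1/2.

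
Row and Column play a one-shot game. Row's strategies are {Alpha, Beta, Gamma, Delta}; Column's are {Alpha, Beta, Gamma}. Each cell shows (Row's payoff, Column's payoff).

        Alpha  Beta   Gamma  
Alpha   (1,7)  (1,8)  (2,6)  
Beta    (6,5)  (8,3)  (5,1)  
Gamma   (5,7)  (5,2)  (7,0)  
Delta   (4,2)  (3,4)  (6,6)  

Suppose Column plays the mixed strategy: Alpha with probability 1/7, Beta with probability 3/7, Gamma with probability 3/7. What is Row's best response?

Beta

Compute Row's expected payoff from each pure strategy against the given mix.
Alpha: (1/7)·1 + (3/7)·1 + (3/7)·2 = 10/7
Beta: (1/7)·6 + (3/7)·8 + (3/7)·5 = 45/7
Gamma: (1/7)·5 + (3/7)·5 + (3/7)·7 = 41/7
Delta: (1/7)·4 + (3/7)·3 + (3/7)·6 = 31/7
Highest expected payoff is 45/7, from Beta.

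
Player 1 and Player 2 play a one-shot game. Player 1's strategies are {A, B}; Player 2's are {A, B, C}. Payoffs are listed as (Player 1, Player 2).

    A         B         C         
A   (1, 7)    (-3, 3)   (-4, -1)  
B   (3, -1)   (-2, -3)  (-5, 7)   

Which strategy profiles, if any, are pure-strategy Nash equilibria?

None

A profile is a Nash equilibrium when each player is best-responding to the other.
Player 1's best responses — vs A: B (payoff 3); vs B: B (payoff -2); vs C: A (payoff -4).
Player 2's best responses — vs A: A (payoff 7); vs B: C (payoff 7).
No cell has both players best-responding. For instance, Player 1's best reply to A is B, but against B Player 2 prefers C over A.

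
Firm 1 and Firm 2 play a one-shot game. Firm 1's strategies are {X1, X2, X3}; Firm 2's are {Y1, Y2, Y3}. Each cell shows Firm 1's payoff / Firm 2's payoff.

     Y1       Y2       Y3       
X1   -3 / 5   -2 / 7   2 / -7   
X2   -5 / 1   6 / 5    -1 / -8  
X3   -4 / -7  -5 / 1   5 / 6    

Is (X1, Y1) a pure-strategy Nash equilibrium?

No

Holding Firm 2 at Y1: Firm 1 gets -3 from X1, versus -5 from X2, -4 from X3. No profitable deviation for Firm 1.
Holding Firm 1 at X1: Firm 2 gets 5 from Y1 but could get 7 by switching to Y2. Firm 2 has a profitable deviation.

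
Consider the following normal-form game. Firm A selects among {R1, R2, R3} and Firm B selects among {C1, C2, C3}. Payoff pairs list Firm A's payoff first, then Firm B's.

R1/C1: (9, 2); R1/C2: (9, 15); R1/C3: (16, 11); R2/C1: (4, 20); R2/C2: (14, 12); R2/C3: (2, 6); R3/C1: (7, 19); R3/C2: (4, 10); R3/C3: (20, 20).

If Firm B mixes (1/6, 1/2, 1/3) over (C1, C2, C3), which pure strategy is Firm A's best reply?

Compute Firm A's expected payoff from each pure strategy against the given mix.
R1: (1/6)·9 + (1/2)·9 + (1/3)·16 = 34/3
R2: (1/6)·4 + (1/2)·14 + (1/3)·2 = 25/3
R3: (1/6)·7 + (1/2)·4 + (1/3)·20 = 59/6
Highest expected payoff is 34/3, from R1.

R1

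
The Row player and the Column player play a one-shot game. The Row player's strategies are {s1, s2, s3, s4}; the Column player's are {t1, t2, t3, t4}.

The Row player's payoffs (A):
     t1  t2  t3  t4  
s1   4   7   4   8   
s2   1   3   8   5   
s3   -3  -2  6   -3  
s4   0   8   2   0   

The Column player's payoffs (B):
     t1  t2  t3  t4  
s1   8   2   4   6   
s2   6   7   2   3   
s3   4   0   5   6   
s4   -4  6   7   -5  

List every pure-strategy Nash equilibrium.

(s1, t1)

Find each player's best response to every opponent strategy; NE are the intersections.
The Row player's best responses — vs t1: s1 (payoff 4); vs t2: s4 (payoff 8); vs t3: s2 (payoff 8); vs t4: s1 (payoff 8).
The Column player's best responses — vs s1: t1 (payoff 8); vs s2: t2 (payoff 7); vs s3: t4 (payoff 6); vs s4: t3 (payoff 7).
The only mutual best response is (s1, t1); neither player gains by switching there.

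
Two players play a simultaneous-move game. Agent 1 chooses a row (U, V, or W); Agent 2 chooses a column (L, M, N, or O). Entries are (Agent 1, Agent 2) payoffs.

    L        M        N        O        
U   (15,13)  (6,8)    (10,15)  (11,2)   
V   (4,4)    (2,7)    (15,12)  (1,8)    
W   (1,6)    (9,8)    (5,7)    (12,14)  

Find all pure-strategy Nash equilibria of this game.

A profile is a Nash equilibrium when each player is best-responding to the other.
Agent 1's best responses — vs L: U (payoff 15); vs M: W (payoff 9); vs N: V (payoff 15); vs O: W (payoff 12).
Agent 2's best responses — vs U: N (payoff 15); vs V: N (payoff 12); vs W: O (payoff 14).
Mutual best responses occur at (V, N) and (W, O); at each, neither player gains by switching.

(V, N) and (W, O)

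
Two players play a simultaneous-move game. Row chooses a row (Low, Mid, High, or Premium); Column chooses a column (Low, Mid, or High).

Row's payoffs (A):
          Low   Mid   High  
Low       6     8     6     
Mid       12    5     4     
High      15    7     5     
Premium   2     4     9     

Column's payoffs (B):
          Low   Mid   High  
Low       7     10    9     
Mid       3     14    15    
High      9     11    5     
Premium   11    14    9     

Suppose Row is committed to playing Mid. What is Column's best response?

With Row fixed at Mid, Column's payoffs are: Low → 3, Mid → 14, High → 15.
The maximum is 15, achieved by High.

High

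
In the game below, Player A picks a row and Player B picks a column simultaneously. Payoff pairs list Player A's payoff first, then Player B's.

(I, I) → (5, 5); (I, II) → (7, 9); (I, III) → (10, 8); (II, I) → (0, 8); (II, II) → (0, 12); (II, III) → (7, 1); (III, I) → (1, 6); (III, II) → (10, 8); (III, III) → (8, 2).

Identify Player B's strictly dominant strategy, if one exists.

II

A strategy is strictly dominant if it gives Player B a strictly higher payoff than every other strategy, against every choice by the opponent.
II strictly dominates: vs I: 9 > each of {5, 8}; vs II: 12 > each of {8, 1}; vs III: 8 > each of {6, 2}.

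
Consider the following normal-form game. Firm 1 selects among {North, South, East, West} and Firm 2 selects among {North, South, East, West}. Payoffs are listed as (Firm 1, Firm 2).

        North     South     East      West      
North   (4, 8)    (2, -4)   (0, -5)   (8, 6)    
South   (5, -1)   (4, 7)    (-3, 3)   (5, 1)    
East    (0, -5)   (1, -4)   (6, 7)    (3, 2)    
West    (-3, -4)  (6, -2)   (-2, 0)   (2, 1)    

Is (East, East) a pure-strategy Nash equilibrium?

Holding Firm 2 at East: Firm 1 gets 6 from East, versus 0 from North, -3 from South, -2 from West. No profitable deviation for Firm 1.
Holding Firm 1 at East: Firm 2 gets 7 from East, versus -5 from North, -4 from South, 2 from West. No profitable deviation for Firm 2 either.

Yes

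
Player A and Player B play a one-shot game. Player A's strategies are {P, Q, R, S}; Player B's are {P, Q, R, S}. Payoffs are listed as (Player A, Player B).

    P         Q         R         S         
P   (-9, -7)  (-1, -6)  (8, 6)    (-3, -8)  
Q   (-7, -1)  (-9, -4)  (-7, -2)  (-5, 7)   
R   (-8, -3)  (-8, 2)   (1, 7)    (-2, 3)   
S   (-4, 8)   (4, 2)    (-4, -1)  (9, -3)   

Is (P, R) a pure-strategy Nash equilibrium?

Holding Player B at R: Player A gets 8 from P, versus -7 from Q, 1 from R, -4 from S. No profitable deviation for Player A.
Holding Player A at P: Player B gets 6 from R, versus -7 from P, -6 from Q, -8 from S. No profitable deviation for Player B either.

Yes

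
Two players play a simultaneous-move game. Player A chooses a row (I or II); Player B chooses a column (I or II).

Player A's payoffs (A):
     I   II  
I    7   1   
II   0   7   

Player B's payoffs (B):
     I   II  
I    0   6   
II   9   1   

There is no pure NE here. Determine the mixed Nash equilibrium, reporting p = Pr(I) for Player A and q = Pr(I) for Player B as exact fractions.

Each player's mixing probability is pinned down by making the *other* player indifferent.
Player B indifferent between I and II: p·0 + (1−p)·9 = p·6 + (1−p)·1 ⟹ 9 + (-9)p = 1 + 5p ⟹ p = 4/7.
Player A indifferent between I and II: q·7 + (1−q)·1 = q·0 + (1−q)·7 ⟹ 1 + 6q = 7 + (-7)q ⟹ q = 6/13.

p = 4/7, q = 6/13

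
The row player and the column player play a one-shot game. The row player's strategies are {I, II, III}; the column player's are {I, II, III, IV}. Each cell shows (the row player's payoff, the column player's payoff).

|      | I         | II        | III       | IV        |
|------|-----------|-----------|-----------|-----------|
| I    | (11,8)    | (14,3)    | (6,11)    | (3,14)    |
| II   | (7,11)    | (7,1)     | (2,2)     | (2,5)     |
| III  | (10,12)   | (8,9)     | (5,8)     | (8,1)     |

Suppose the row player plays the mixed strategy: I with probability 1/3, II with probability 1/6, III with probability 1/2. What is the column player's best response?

I

The column player's best reply maximizes expected payoff against the mix.
I: (1/3)·8 + (1/6)·11 + (1/2)·12 = 21/2
II: (1/3)·3 + (1/6)·1 + (1/2)·9 = 17/3
III: (1/3)·11 + (1/6)·2 + (1/2)·8 = 8
IV: (1/3)·14 + (1/6)·5 + (1/2)·1 = 6
Highest expected payoff is 21/2, from I.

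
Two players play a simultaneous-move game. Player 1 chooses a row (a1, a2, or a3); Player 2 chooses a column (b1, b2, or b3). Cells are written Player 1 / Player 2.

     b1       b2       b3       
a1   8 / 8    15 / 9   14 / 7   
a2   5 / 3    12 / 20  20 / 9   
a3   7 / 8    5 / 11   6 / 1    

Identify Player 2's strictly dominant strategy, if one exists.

b2

A strategy is strictly dominant if it gives Player 2 a strictly higher payoff than every other strategy, against every choice by the opponent.
b2 strictly dominates: vs a1: 9 > each of {8, 7}; vs a2: 20 > each of {3, 9}; vs a3: 11 > each of {8, 1}.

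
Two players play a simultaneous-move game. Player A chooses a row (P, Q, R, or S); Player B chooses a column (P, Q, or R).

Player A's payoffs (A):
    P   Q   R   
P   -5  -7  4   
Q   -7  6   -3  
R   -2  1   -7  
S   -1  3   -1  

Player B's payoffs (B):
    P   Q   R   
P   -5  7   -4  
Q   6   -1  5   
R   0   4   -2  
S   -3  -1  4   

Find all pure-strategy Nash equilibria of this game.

Find each player's best response to every opponent strategy; NE are the intersections.
Player A's best responses — vs P: S (payoff -1); vs Q: Q (payoff 6); vs R: P (payoff 4).
Player B's best responses — vs P: Q (payoff 7); vs Q: P (payoff 6); vs R: Q (payoff 4); vs S: R (payoff 4).
No cell has both players best-responding. For instance, Player A's best reply to Q is Q, but against Q Player B prefers P over Q.

There is no pure-strategy Nash equilibrium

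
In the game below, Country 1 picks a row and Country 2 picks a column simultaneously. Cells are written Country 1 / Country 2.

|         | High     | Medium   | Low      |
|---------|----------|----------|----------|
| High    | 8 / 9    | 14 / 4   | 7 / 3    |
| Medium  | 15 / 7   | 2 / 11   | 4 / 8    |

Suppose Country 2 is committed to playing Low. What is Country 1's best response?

With Country 2 fixed at Low, Country 1's payoffs are: High → 7, Medium → 4.
The maximum is 7, achieved by High.

High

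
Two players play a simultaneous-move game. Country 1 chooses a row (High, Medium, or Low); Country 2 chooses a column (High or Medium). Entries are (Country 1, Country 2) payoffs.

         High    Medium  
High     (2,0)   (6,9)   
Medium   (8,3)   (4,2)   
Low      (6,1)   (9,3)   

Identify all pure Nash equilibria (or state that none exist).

(Medium, High) and (Low, Medium)

Find each player's best response to every opponent strategy; NE are the intersections.
Country 1's best responses — vs High: Medium (payoff 8); vs Medium: Low (payoff 9).
Country 2's best responses — vs High: Medium (payoff 9); vs Medium: High (payoff 3); vs Low: Medium (payoff 3).
Mutual best responses occur at (Medium, High) and (Low, Medium); at each, neither player gains by switching.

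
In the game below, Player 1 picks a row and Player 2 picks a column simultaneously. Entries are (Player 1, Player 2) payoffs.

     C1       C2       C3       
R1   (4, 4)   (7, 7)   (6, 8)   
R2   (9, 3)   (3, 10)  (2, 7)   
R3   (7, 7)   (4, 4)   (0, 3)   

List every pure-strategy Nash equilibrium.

Check mutual best responses: a cell is a NE iff neither player can gain by unilaterally deviating.
Player 1's best responses — vs C1: R2 (payoff 9); vs C2: R1 (payoff 7); vs C3: R1 (payoff 6).
Player 2's best responses — vs R1: C3 (payoff 8); vs R2: C2 (payoff 10); vs R3: C1 (payoff 7).
The only mutual best response is (R1, C3); neither player gains by switching there.

(R1, C3)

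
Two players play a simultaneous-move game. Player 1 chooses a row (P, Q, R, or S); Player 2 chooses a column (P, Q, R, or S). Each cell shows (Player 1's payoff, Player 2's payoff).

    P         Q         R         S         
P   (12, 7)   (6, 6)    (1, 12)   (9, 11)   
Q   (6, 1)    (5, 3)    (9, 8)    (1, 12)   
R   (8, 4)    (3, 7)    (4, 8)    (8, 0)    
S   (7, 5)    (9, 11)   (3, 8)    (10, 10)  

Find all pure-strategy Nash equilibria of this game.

(S, Q)

Check mutual best responses: a cell is a NE iff neither player can gain by unilaterally deviating.
Player 1's best responses — vs P: P (payoff 12); vs Q: S (payoff 9); vs R: Q (payoff 9); vs S: S (payoff 10).
Player 2's best responses — vs P: R (payoff 12); vs Q: S (payoff 12); vs R: R (payoff 8); vs S: Q (payoff 11).
The only mutual best response is (S, Q); neither player gains by switching there.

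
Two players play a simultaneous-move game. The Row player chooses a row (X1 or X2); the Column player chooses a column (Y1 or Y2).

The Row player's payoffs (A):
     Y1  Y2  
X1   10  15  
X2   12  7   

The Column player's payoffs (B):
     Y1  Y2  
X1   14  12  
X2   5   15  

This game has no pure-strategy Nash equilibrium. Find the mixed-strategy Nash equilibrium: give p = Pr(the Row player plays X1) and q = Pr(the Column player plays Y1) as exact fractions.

p = 5/6, q = 4/5

In a mixed NE each player is indifferent between their pure strategies, so the opponent's mix sets the indifference.
The Column player indifferent between Y1 and Y2: p·14 + (1−p)·5 = p·12 + (1−p)·15 ⟹ 5 + 9p = 15 + (-3)p ⟹ p = 5/6.
The Row player indifferent between X1 and X2: q·10 + (1−q)·15 = q·12 + (1−q)·7 ⟹ 15 + (-5)q = 7 + 5q ⟹ q = 4/5.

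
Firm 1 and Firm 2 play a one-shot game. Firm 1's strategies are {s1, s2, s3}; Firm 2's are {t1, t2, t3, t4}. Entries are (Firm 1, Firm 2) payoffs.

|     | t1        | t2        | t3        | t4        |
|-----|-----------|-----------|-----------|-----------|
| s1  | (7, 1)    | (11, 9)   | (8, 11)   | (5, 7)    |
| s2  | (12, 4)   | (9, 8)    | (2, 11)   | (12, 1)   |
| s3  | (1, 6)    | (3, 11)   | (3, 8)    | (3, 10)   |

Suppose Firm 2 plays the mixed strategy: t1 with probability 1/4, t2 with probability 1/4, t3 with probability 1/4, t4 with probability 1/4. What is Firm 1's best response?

s2

Compute Firm 1's expected payoff from each pure strategy against the given mix.
s1: (1/4)·7 + (1/4)·11 + (1/4)·8 + (1/4)·5 = 31/4
s2: (1/4)·12 + (1/4)·9 + (1/4)·2 + (1/4)·12 = 35/4
s3: (1/4)·1 + (1/4)·3 + (1/4)·3 + (1/4)·3 = 5/2
Highest expected payoff is 35/4, from s2.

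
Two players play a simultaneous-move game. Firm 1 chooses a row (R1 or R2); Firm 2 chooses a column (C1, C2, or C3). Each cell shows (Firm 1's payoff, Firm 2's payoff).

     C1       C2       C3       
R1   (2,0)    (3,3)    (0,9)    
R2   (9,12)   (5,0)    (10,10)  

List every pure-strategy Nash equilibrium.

(R2, C1)

A profile is a Nash equilibrium when each player is best-responding to the other.
Firm 1's best responses — vs C1: R2 (payoff 9); vs C2: R2 (payoff 5); vs C3: R2 (payoff 10).
Firm 2's best responses — vs R1: C3 (payoff 9); vs R2: C1 (payoff 12).
The only mutual best response is (R2, C1); neither player gains by switching there.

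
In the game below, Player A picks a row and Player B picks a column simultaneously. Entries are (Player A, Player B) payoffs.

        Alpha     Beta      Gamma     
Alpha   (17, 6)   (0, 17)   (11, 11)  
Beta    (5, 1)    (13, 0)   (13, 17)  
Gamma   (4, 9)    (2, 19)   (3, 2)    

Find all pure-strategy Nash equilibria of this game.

Check mutual best responses: a cell is a NE iff neither player can gain by unilaterally deviating.
Player A's best responses — vs Alpha: Alpha (payoff 17); vs Beta: Beta (payoff 13); vs Gamma: Beta (payoff 13).
Player B's best responses — vs Alpha: Beta (payoff 17); vs Beta: Gamma (payoff 17); vs Gamma: Beta (payoff 19).
The only mutual best response is (Beta, Gamma); neither player gains by switching there.

(Beta, Gamma)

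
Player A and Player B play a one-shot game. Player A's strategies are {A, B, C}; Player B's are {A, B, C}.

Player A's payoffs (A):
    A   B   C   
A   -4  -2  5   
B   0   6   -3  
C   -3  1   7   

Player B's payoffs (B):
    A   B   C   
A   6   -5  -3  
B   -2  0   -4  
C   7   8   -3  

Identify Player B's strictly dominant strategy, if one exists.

No strictly dominant strategy

A strategy is strictly dominant if it gives Player B a strictly higher payoff than every other strategy, against every choice by the opponent.
A is not dominant: against B, B gives 0 > -2.
B is not dominant: against A, A gives 6 > -5.
C is not dominant: against A, A gives 6 > -3.
No single strategy is best against every opponent action.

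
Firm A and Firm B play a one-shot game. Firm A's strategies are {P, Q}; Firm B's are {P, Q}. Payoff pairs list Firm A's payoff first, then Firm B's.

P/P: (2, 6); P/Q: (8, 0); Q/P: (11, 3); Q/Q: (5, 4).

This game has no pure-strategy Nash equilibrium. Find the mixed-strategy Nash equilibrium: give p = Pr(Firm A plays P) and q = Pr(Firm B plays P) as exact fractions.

Each player's mixing probability is pinned down by making the *other* player indifferent.
Firm B indifferent between P and Q: p·6 + (1−p)·3 = p·0 + (1−p)·4 ⟹ 3 + 3p = 4 + (-4)p ⟹ p = 1/7.
Firm A indifferent between P and Q: q·2 + (1−q)·8 = q·11 + (1−q)·5 ⟹ 8 + (-6)q = 5 + 6q ⟹ q = 1/4.

p = 1/7, q = 1/4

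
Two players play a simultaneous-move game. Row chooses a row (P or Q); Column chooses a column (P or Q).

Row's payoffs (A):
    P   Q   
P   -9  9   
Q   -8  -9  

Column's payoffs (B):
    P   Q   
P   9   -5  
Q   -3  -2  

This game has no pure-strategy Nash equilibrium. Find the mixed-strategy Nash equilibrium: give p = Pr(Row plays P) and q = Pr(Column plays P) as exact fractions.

p = 1/15, q = 18/19

Each player's mixing probability is pinned down by making the *other* player indifferent.
Column indifferent between P and Q: p·9 + (1−p)·(-3) = p·(-5) + (1−p)·(-2) ⟹ (-3) + 12p = (-2) + (-3)p ⟹ p = 1/15.
Row indifferent between P and Q: q·(-9) + (1−q)·9 = q·(-8) + (1−q)·(-9) ⟹ 9 + (-18)q = (-9) + 1q ⟹ q = 18/19.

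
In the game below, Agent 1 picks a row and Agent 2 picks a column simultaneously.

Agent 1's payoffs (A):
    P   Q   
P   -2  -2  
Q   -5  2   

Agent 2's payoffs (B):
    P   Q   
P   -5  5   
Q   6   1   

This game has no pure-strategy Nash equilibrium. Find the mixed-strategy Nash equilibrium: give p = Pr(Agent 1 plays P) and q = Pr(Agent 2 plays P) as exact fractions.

In a mixed NE each player is indifferent between their pure strategies, so the opponent's mix sets the indifference.
Agent 2 indifferent between P and Q: p·(-5) + (1−p)·6 = p·5 + (1−p)·1 ⟹ 6 + (-11)p = 1 + 4p ⟹ p = 1/3.
Agent 1 indifferent between P and Q: q·(-2) + (1−q)·(-2) = q·(-5) + (1−q)·2 ⟹ (-2) + 0q = 2 + (-7)q ⟹ q = 4/7.

p = 1/3, q = 4/7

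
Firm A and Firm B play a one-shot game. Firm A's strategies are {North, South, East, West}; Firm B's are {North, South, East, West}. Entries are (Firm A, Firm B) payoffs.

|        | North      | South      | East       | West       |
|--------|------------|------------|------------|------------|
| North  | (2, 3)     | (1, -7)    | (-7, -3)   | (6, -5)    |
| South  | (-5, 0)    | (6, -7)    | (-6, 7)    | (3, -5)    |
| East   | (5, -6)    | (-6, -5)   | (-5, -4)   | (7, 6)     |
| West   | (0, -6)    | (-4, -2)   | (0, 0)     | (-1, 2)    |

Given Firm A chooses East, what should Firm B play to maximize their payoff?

With Firm A fixed at East, Firm B's payoffs are: North → -6, South → -5, East → -4, West → 6.
The maximum is 6, achieved by West.

West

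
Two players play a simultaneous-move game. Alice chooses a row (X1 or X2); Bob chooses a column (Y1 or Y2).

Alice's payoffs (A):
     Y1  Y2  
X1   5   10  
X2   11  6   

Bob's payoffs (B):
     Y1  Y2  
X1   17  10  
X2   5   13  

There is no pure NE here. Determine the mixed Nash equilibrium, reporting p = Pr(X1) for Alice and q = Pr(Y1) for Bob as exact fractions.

In a mixed NE each player is indifferent between their pure strategies, so the opponent's mix sets the indifference.
Bob indifferent between Y1 and Y2: p·17 + (1−p)·5 = p·10 + (1−p)·13 ⟹ 5 + 12p = 13 + (-3)p ⟹ p = 8/15.
Alice indifferent between X1 and X2: q·5 + (1−q)·10 = q·11 + (1−q)·6 ⟹ 10 + (-5)q = 6 + 5q ⟹ q = 2/5.

p = 8/15, q = 2/5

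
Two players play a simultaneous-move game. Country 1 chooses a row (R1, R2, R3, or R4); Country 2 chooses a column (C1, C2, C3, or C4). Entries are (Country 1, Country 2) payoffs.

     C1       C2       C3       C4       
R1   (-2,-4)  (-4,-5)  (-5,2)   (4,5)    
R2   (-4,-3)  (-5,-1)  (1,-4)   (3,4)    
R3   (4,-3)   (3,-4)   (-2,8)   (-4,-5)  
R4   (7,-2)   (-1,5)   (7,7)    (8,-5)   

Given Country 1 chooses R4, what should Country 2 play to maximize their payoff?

With Country 1 fixed at R4, Country 2's payoffs are: C1 → -2, C2 → 5, C3 → 7, C4 → -5.
The maximum is 7, achieved by C3.

C3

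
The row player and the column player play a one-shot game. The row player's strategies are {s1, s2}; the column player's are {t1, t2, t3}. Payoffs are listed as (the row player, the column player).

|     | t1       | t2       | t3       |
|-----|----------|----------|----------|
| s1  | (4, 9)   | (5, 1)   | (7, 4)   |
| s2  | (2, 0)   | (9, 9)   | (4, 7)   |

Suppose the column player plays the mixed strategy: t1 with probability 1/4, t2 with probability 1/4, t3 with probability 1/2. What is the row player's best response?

s1

The row player's best reply maximizes expected payoff against the mix.
s1: (1/4)·4 + (1/4)·5 + (1/2)·7 = 23/4
s2: (1/4)·2 + (1/4)·9 + (1/2)·4 = 19/4
Highest expected payoff is 23/4, from s1.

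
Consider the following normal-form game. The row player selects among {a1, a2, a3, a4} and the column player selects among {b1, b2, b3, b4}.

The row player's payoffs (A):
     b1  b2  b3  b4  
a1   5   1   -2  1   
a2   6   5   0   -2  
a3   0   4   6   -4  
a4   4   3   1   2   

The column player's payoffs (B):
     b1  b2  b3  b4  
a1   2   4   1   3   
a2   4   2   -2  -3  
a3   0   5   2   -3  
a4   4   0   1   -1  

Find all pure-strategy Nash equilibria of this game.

(a2, b1)

Check mutual best responses: a cell is a NE iff neither player can gain by unilaterally deviating.
The row player's best responses — vs b1: a2 (payoff 6); vs b2: a2 (payoff 5); vs b3: a3 (payoff 6); vs b4: a4 (payoff 2).
The column player's best responses — vs a1: b2 (payoff 4); vs a2: b1 (payoff 4); vs a3: b2 (payoff 5); vs a4: b1 (payoff 4).
The only mutual best response is (a2, b1); neither player gains by switching there.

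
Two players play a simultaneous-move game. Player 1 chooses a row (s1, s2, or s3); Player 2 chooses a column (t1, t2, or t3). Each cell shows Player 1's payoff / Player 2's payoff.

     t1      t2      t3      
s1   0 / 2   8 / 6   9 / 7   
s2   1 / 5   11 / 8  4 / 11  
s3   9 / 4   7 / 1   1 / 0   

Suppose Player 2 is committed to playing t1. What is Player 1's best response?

With Player 2 fixed at t1, Player 1's payoffs are: s1 → 0, s2 → 1, s3 → 9.
The maximum is 9, achieved by s3.

s3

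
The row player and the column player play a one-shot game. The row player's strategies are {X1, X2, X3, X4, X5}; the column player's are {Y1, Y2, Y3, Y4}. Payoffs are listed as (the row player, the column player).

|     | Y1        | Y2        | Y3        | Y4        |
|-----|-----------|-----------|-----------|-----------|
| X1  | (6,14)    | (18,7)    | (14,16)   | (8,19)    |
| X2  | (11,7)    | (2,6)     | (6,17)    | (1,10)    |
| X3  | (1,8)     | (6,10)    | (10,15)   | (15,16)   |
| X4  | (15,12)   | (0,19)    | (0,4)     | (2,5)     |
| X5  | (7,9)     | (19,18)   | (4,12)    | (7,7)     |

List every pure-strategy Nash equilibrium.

Find each player's best response to every opponent strategy; NE are the intersections.
The row player's best responses — vs Y1: X4 (payoff 15); vs Y2: X5 (payoff 19); vs Y3: X1 (payoff 14); vs Y4: X3 (payoff 15).
The column player's best responses — vs X1: Y4 (payoff 19); vs X2: Y3 (payoff 17); vs X3: Y4 (payoff 16); vs X4: Y2 (payoff 19); vs X5: Y2 (payoff 18).
Mutual best responses occur at (X3, Y4) and (X5, Y2); at each, neither player gains by switching.

(X3, Y4) and (X5, Y2)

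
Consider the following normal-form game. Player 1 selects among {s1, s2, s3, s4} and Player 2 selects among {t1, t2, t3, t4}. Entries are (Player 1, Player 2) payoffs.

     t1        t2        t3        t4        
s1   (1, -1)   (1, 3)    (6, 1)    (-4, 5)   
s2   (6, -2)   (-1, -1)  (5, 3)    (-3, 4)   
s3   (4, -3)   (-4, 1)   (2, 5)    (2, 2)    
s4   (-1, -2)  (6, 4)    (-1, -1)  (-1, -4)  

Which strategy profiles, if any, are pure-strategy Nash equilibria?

(s4, t2)

Find each player's best response to every opponent strategy; NE are the intersections.
Player 1's best responses — vs t1: s2 (payoff 6); vs t2: s4 (payoff 6); vs t3: s1 (payoff 6); vs t4: s3 (payoff 2).
Player 2's best responses — vs s1: t4 (payoff 5); vs s2: t4 (payoff 4); vs s3: t3 (payoff 5); vs s4: t2 (payoff 4).
The only mutual best response is (s4, t2); neither player gains by switching there.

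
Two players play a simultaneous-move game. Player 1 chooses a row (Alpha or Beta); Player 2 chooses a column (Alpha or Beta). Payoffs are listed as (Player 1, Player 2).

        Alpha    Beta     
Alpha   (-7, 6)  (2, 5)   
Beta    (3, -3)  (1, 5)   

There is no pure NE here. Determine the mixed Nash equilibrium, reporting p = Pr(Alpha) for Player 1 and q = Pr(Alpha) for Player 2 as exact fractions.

p = 8/9, q = 1/11

In a mixed NE each player is indifferent between their pure strategies, so the opponent's mix sets the indifference.
Player 2 indifferent between Alpha and Beta: p·6 + (1−p)·(-3) = p·5 + (1−p)·5 ⟹ (-3) + 9p = 5 + 0p ⟹ p = 8/9.
Player 1 indifferent between Alpha and Beta: q·(-7) + (1−q)·2 = q·3 + (1−q)·1 ⟹ 2 + (-9)q = 1 + 2q ⟹ q = 1/11.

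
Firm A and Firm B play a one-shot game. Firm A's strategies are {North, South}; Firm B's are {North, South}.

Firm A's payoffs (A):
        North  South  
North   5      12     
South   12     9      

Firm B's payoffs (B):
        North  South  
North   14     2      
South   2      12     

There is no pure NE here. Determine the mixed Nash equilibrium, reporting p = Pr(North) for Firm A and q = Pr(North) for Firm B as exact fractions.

p = 5/11, q = 3/10

In a mixed NE each player is indifferent between their pure strategies, so the opponent's mix sets the indifference.
Firm B indifferent between North and South: p·14 + (1−p)·2 = p·2 + (1−p)·12 ⟹ 2 + 12p = 12 + (-10)p ⟹ p = 5/11.
Firm A indifferent between North and South: q·5 + (1−q)·12 = q·12 + (1−q)·9 ⟹ 12 + (-7)q = 9 + 3q ⟹ q = 3/10.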